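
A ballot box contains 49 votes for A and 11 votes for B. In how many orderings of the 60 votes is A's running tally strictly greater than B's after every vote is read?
Strict-lead orderings = 217043412690

Total orderings of the 60 votes with 49 for A: C(60, 49) = 342700125300. By the Bertrand ballot formula (Cycle Lemma / reflection principle), the number of orderings in which A is strictly ahead of B throughout is (p − q)/(p + q) · C(p + q, p) = (49 − 11)/(49 + 11) · 342700125300 = 217043412690.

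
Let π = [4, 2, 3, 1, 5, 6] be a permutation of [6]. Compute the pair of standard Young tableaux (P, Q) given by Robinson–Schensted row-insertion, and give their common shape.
P = [1, 3, 5, 6] / [2] / [4];  Q = [1, 3, 5, 6] / [2] / [4];  common shape = (4, 1, 1)

Row-insert the values π_1, π_2, … into P one at a time, bumping the leftmost entry strictly greater than the inserted value down to the next row. The recording tableau Q records, in position (i, j), the step at which that cell was added to P.
  Insert 4 (step 1): P = [4];  Q = [1]
  Insert 2 (step 2): P = [2] / [4];  Q = [1] / [2]
  Insert 3 (step 3): P = [2, 3] / [4];  Q = [1, 3] / [2]
  Insert 1 (step 4): P = [1, 3] / [2] / [4];  Q = [1, 3] / [2] / [4]
  Insert 5 (step 5): P = [1, 3, 5] / [2] / [4];  Q = [1, 3, 5] / [2] / [4]
  Insert 6 (step 6): P = [1, 3, 5, 6] / [2] / [4];  Q = [1, 3, 5, 6] / [2] / [4]
Final shape: (4, 1, 1).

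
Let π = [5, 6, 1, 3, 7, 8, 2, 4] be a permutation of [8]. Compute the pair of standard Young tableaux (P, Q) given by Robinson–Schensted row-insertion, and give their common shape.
P = [1, 2, 4, 8] / [3, 6, 7] / [5];  Q = [1, 2, 5, 6] / [3, 4, 8] / [7];  common shape = (4, 3, 1)

Row-insert the values π_1, π_2, … into P one at a time, bumping the leftmost entry strictly greater than the inserted value down to the next row. The recording tableau Q records, in position (i, j), the step at which that cell was added to P.
  Insert 5 (step 1): P = [5];  Q = [1]
  Insert 6 (step 2): P = [5, 6];  Q = [1, 2]
  Insert 1 (step 3): P = [1, 6] / [5];  Q = [1, 2] / [3]
  Insert 3 (step 4): P = [1, 3] / [5, 6];  Q = [1, 2] / [3, 4]
  Insert 7 (step 5): P = [1, 3, 7] / [5, 6];  Q = [1, 2, 5] / [3, 4]
  Insert 8 (step 6): P = [1, 3, 7, 8] / [5, 6];  Q = [1, 2, 5, 6] / [3, 4]
  Insert 2 (step 7): P = [1, 2, 7, 8] / [3, 6] / [5];  Q = [1, 2, 5, 6] / [3, 4] / [7]
  Insert 4 (step 8): P = [1, 2, 4, 8] / [3, 6, 7] / [5];  Q = [1, 2, 5, 6] / [3, 4, 8] / [7]
Final shape: (4, 3, 1).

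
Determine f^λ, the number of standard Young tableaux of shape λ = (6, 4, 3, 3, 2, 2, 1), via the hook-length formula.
# SYT of shape (6, 4, 3, 3, 2, 2, 1) = 748261800

Hook-length formula: f^λ = n! / Π hook(c), product over all cells c of the Young diagram. For λ = (6, 4, 3, 3, 2, 2, 1), n = 21 boxes. Hook lengths by row (left-to-right, top-to-bottom): [12, 10, 7, 4, 2, 1]; [9, 7, 4, 1]; [7, 5, 2]; [6, 4, 1]; [4, 2]; [3, 1]; [1]. Product of hooks = 68279500800. So f^λ = 21! / 68279500800 = 51090942171709440000 / 68279500800 = 748261800.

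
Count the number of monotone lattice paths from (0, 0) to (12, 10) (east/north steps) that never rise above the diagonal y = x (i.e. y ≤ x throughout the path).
Number of paths = 149226

By the reflection principle (André's argument), the number of monotone paths to (12, 10) with n ≤ m that never go above y = x is C(22, 12) − C(22, 13) = 646646 − 497420 = 149226.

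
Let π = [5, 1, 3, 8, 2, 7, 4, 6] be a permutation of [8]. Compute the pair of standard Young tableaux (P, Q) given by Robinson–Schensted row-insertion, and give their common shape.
P = [1, 2, 4, 6] / [3, 7] / [5, 8];  Q = [1, 3, 4, 8] / [2, 6] / [5, 7];  common shape = (4, 2, 2)

Row-insert the values π_1, π_2, … into P one at a time, bumping the leftmost entry strictly greater than the inserted value down to the next row. The recording tableau Q records, in position (i, j), the step at which that cell was added to P.
  Insert 5 (step 1): P = [5];  Q = [1]
  Insert 1 (step 2): P = [1] / [5];  Q = [1] / [2]
  Insert 3 (step 3): P = [1, 3] / [5];  Q = [1, 3] / [2]
  Insert 8 (step 4): P = [1, 3, 8] / [5];  Q = [1, 3, 4] / [2]
  Insert 2 (step 5): P = [1, 2, 8] / [3] / [5];  Q = [1, 3, 4] / [2] / [5]
  Insert 7 (step 6): P = [1, 2, 7] / [3, 8] / [5];  Q = [1, 3, 4] / [2, 6] / [5]
  Insert 4 (step 7): P = [1, 2, 4] / [3, 7] / [5, 8];  Q = [1, 3, 4] / [2, 6] / [5, 7]
  Insert 6 (step 8): P = [1, 2, 4, 6] / [3, 7] / [5, 8];  Q = [1, 3, 4, 8] / [2, 6] / [5, 7]
Final shape: (4, 2, 2).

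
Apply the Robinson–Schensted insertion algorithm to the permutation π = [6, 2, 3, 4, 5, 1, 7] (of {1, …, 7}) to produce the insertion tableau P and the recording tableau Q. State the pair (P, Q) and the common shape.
P = [1, 3, 4, 5, 7] / [2] / [6];  Q = [1, 3, 4, 5, 7] / [2] / [6];  common shape = (5, 1, 1)

Row-insert the values π_1, π_2, … into P one at a time, bumping the leftmost entry strictly greater than the inserted value down to the next row. The recording tableau Q records, in position (i, j), the step at which that cell was added to P.
  Insert 6 (step 1): P = [6];  Q = [1]
  Insert 2 (step 2): P = [2] / [6];  Q = [1] / [2]
  Insert 3 (step 3): P = [2, 3] / [6];  Q = [1, 3] / [2]
  Insert 4 (step 4): P = [2, 3, 4] / [6];  Q = [1, 3, 4] / [2]
  Insert 5 (step 5): P = [2, 3, 4, 5] / [6];  Q = [1, 3, 4, 5] / [2]
  Insert 1 (step 6): P = [1, 3, 4, 5] / [2] / [6];  Q = [1, 3, 4, 5] / [2] / [6]
  Insert 7 (step 7): P = [1, 3, 4, 5, 7] / [2] / [6];  Q = [1, 3, 4, 5, 7] / [2] / [6]
Final shape: (5, 1, 1).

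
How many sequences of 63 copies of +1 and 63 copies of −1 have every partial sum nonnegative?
C_63 = 94295850558771979787935384946380125

These ballot sequences are counted by the Catalan number C_n = (1/(n + 1)) · C(2n, n). For n = 63: C_63 = (1/64) · C(126, 63) = 6034934435761406706427864636568328000/64 = 94295850558771979787935384946380125.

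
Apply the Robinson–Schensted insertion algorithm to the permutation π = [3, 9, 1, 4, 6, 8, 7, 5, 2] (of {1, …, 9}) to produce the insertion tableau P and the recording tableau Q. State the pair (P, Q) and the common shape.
P = [1, 2, 5, 7] / [3, 4] / [6] / [8] / [9];  Q = [1, 2, 5, 6] / [3, 4] / [7] / [8] / [9];  common shape = (4, 2, 1, 1, 1)

Row-insert the values π_1, π_2, … into P one at a time, bumping the leftmost entry strictly greater than the inserted value down to the next row. The recording tableau Q records, in position (i, j), the step at which that cell was added to P.
  Insert 3 (step 1): P = [3];  Q = [1]
  Insert 9 (step 2): P = [3, 9];  Q = [1, 2]
  Insert 1 (step 3): P = [1, 9] / [3];  Q = [1, 2] / [3]
  Insert 4 (step 4): P = [1, 4] / [3, 9];  Q = [1, 2] / [3, 4]
  Insert 6 (step 5): P = [1, 4, 6] / [3, 9];  Q = [1, 2, 5] / [3, 4]
  Insert 8 (step 6): P = [1, 4, 6, 8] / [3, 9];  Q = [1, 2, 5, 6] / [3, 4]
  Insert 7 (step 7): P = [1, 4, 6, 7] / [3, 8] / [9];  Q = [1, 2, 5, 6] / [3, 4] / [7]
  Insert 5 (step 8): P = [1, 4, 5, 7] / [3, 6] / [8] / [9];  Q = [1, 2, 5, 6] / [3, 4] / [7] / [8]
  Insert 2 (step 9): P = [1, 2, 5, 7] / [3, 4] / [6] / [8] / [9];  Q = [1, 2, 5, 6] / [3, 4] / [7] / [8] / [9]
Final shape: (4, 2, 1, 1, 1).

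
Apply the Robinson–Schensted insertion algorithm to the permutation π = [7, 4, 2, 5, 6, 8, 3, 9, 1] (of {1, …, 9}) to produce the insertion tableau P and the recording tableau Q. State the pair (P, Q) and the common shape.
P = [1, 3, 6, 8, 9] / [2, 5] / [4] / [7];  Q = [1, 4, 5, 6, 8] / [2, 7] / [3] / [9];  common shape = (5, 2, 1, 1)

Row-insert the values π_1, π_2, … into P one at a time, bumping the leftmost entry strictly greater than the inserted value down to the next row. The recording tableau Q records, in position (i, j), the step at which that cell was added to P.
  Insert 7 (step 1): P = [7];  Q = [1]
  Insert 4 (step 2): P = [4] / [7];  Q = [1] / [2]
  Insert 2 (step 3): P = [2] / [4] / [7];  Q = [1] / [2] / [3]
  Insert 5 (step 4): P = [2, 5] / [4] / [7];  Q = [1, 4] / [2] / [3]
  Insert 6 (step 5): P = [2, 5, 6] / [4] / [7];  Q = [1, 4, 5] / [2] / [3]
  Insert 8 (step 6): P = [2, 5, 6, 8] / [4] / [7];  Q = [1, 4, 5, 6] / [2] / [3]
  Insert 3 (step 7): P = [2, 3, 6, 8] / [4, 5] / [7];  Q = [1, 4, 5, 6] / [2, 7] / [3]
  Insert 9 (step 8): P = [2, 3, 6, 8, 9] / [4, 5] / [7];  Q = [1, 4, 5, 6, 8] / [2, 7] / [3]
  Insert 1 (step 9): P = [1, 3, 6, 8, 9] / [2, 5] / [4] / [7];  Q = [1, 4, 5, 6, 8] / [2, 7] / [3] / [9]
Final shape: (5, 2, 1, 1).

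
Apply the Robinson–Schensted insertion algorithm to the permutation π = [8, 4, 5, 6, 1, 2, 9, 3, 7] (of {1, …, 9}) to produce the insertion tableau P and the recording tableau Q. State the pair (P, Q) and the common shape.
P = [1, 2, 3, 7] / [4, 5, 6, 9] / [8];  Q = [1, 3, 4, 7] / [2, 6, 8, 9] / [5];  common shape = (4, 4, 1)

Row-insert the values π_1, π_2, … into P one at a time, bumping the leftmost entry strictly greater than the inserted value down to the next row. The recording tableau Q records, in position (i, j), the step at which that cell was added to P.
  Insert 8 (step 1): P = [8];  Q = [1]
  Insert 4 (step 2): P = [4] / [8];  Q = [1] / [2]
  Insert 5 (step 3): P = [4, 5] / [8];  Q = [1, 3] / [2]
  Insert 6 (step 4): P = [4, 5, 6] / [8];  Q = [1, 3, 4] / [2]
  Insert 1 (step 5): P = [1, 5, 6] / [4] / [8];  Q = [1, 3, 4] / [2] / [5]
  Insert 2 (step 6): P = [1, 2, 6] / [4, 5] / [8];  Q = [1, 3, 4] / [2, 6] / [5]
  Insert 9 (step 7): P = [1, 2, 6, 9] / [4, 5] / [8];  Q = [1, 3, 4, 7] / [2, 6] / [5]
  Insert 3 (step 8): P = [1, 2, 3, 9] / [4, 5, 6] / [8];  Q = [1, 3, 4, 7] / [2, 6, 8] / [5]
  Insert 7 (step 9): P = [1, 2, 3, 7] / [4, 5, 6, 9] / [8];  Q = [1, 3, 4, 7] / [2, 6, 8, 9] / [5]
Final shape: (4, 4, 1).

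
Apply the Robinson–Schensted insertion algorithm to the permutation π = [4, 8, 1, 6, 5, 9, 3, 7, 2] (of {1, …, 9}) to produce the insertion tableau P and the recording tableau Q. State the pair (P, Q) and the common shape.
P = [1, 2, 7] / [3, 5, 9] / [4] / [6] / [8];  Q = [1, 2, 6] / [3, 4, 8] / [5] / [7] / [9];  common shape = (3, 3, 1, 1, 1)

Row-insert the values π_1, π_2, … into P one at a time, bumping the leftmost entry strictly greater than the inserted value down to the next row. The recording tableau Q records, in position (i, j), the step at which that cell was added to P.
  Insert 4 (step 1): P = [4];  Q = [1]
  Insert 8 (step 2): P = [4, 8];  Q = [1, 2]
  Insert 1 (step 3): P = [1, 8] / [4];  Q = [1, 2] / [3]
  Insert 6 (step 4): P = [1, 6] / [4, 8];  Q = [1, 2] / [3, 4]
  Insert 5 (step 5): P = [1, 5] / [4, 6] / [8];  Q = [1, 2] / [3, 4] / [5]
  Insert 9 (step 6): P = [1, 5, 9] / [4, 6] / [8];  Q = [1, 2, 6] / [3, 4] / [5]
  Insert 3 (step 7): P = [1, 3, 9] / [4, 5] / [6] / [8];  Q = [1, 2, 6] / [3, 4] / [5] / [7]
  Insert 7 (step 8): P = [1, 3, 7] / [4, 5, 9] / [6] / [8];  Q = [1, 2, 6] / [3, 4, 8] / [5] / [7]
  Insert 2 (step 9): P = [1, 2, 7] / [3, 5, 9] / [4] / [6] / [8];  Q = [1, 2, 6] / [3, 4, 8] / [5] / [7] / [9]
Final shape: (3, 3, 1, 1, 1).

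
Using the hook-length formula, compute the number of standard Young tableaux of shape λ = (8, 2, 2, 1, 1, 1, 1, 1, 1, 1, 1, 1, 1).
# SYT of shape (8, 2, 2, 1, 1, 1, 1, 1, 1, 1, 1, 1, 1) = 7660268

Hook-length formula: f^λ = n! / Π hook(c), product over all cells c of the Young diagram. For λ = (8, 2, 2, 1, 1, 1, 1, 1, 1, 1, 1, 1, 1), n = 22 boxes. Hook lengths by row (left-to-right, top-to-bottom): [20, 9, 6, 5, 4, 3, 2, 1]; [13, 2]; [12, 1]; [10]; [9]; [8]; [7]; [6]; [5]; [4]; [3]; [2]; [1]. Product of hooks = 146731253760000. So f^λ = 22! / 146731253760000 = 1124000727777607680000 / 146731253760000 = 7660268.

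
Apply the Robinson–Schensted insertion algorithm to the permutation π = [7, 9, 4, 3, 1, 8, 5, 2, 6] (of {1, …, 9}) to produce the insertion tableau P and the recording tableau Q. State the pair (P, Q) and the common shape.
P = [1, 2, 6] / [3, 5] / [4, 8] / [7, 9];  Q = [1, 2, 9] / [3, 6] / [4, 7] / [5, 8];  common shape = (3, 2, 2, 2)

Row-insert the values π_1, π_2, … into P one at a time, bumping the leftmost entry strictly greater than the inserted value down to the next row. The recording tableau Q records, in position (i, j), the step at which that cell was added to P.
  Insert 7 (step 1): P = [7];  Q = [1]
  Insert 9 (step 2): P = [7, 9];  Q = [1, 2]
  Insert 4 (step 3): P = [4, 9] / [7];  Q = [1, 2] / [3]
  Insert 3 (step 4): P = [3, 9] / [4] / [7];  Q = [1, 2] / [3] / [4]
  Insert 1 (step 5): P = [1, 9] / [3] / [4] / [7];  Q = [1, 2] / [3] / [4] / [5]
  Insert 8 (step 6): P = [1, 8] / [3, 9] / [4] / [7];  Q = [1, 2] / [3, 6] / [4] / [5]
  Insert 5 (step 7): P = [1, 5] / [3, 8] / [4, 9] / [7];  Q = [1, 2] / [3, 6] / [4, 7] / [5]
  Insert 2 (step 8): P = [1, 2] / [3, 5] / [4, 8] / [7, 9];  Q = [1, 2] / [3, 6] / [4, 7] / [5, 8]
  Insert 6 (step 9): P = [1, 2, 6] / [3, 5] / [4, 8] / [7, 9];  Q = [1, 2, 9] / [3, 6] / [4, 7] / [5, 8]
Final shape: (3, 2, 2, 2).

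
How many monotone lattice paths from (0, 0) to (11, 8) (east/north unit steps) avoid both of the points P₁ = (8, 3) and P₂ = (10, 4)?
Number of paths = 63812

Inclusion–exclusion. Total paths: C(19, 11) = 75582. Through P₁: C(11, 8)·C(8, 3) = 9240. Through P₂: C(14, 10)·C(5, 1) = 5005. Since P₁ is strictly southwest of P₂, a monotone path through both must visit P₁ then P₂; paths through both = C(11, 8)·C(3, 2)·C(5, 1) = 2475. Avoid both = 75582 − 9240 − 5005 + 2475 = 63812.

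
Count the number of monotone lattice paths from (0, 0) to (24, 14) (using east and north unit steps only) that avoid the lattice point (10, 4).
Number of paths = 7706336844

Total paths from (0, 0) to (24, 14): C(38, 24) = 9669554100. Paths through (10, 4): (paths (0, 0) → (10, 4)) × (paths (10, 4) → (24, 14)) = C(14, 10) · C(24, 14) = 1001 · 1961256 = 1963217256. Avoidance count = 9669554100 − 1963217256 = 7706336844.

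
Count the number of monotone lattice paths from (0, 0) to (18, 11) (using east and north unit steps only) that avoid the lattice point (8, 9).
Number of paths = 32992830

Total paths from (0, 0) to (18, 11): C(29, 18) = 34597290. Paths through (8, 9): (paths (0, 0) → (8, 9)) × (paths (8, 9) → (18, 11)) = C(17, 8) · C(12, 10) = 24310 · 66 = 1604460. Avoidance count = 34597290 − 1604460 = 32992830.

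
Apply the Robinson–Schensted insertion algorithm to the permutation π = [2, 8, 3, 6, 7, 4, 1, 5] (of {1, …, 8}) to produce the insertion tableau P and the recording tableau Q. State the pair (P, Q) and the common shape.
P = [1, 3, 4, 5] / [2, 7] / [6] / [8];  Q = [1, 2, 4, 5] / [3, 8] / [6] / [7];  common shape = (4, 2, 1, 1)

Row-insert the values π_1, π_2, … into P one at a time, bumping the leftmost entry strictly greater than the inserted value down to the next row. The recording tableau Q records, in position (i, j), the step at which that cell was added to P.
  Insert 2 (step 1): P = [2];  Q = [1]
  Insert 8 (step 2): P = [2, 8];  Q = [1, 2]
  Insert 3 (step 3): P = [2, 3] / [8];  Q = [1, 2] / [3]
  Insert 6 (step 4): P = [2, 3, 6] / [8];  Q = [1, 2, 4] / [3]
  Insert 7 (step 5): P = [2, 3, 6, 7] / [8];  Q = [1, 2, 4, 5] / [3]
  Insert 4 (step 6): P = [2, 3, 4, 7] / [6] / [8];  Q = [1, 2, 4, 5] / [3] / [6]
  Insert 1 (step 7): P = [1, 3, 4, 7] / [2] / [6] / [8];  Q = [1, 2, 4, 5] / [3] / [6] / [7]
  Insert 5 (step 8): P = [1, 3, 4, 5] / [2, 7] / [6] / [8];  Q = [1, 2, 4, 5] / [3, 8] / [6] / [7]
Final shape: (4, 2, 1, 1).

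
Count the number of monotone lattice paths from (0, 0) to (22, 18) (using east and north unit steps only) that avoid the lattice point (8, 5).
Number of paths = 87565229700

Total paths from (0, 0) to (22, 18): C(40, 22) = 113380261800. Paths through (8, 5): (paths (0, 0) → (8, 5)) × (paths (8, 5) → (22, 18)) = C(13, 8) · C(27, 14) = 1287 · 20058300 = 25815032100. Avoidance count = 113380261800 − 25815032100 = 87565229700.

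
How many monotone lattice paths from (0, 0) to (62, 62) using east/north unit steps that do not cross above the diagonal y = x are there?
C_62 = 24139737743045626825711458546273312

These NE paths below the diagonal are counted by the Catalan number C_n = (1/(n + 1)) · C(2n, n). For n = 62: C_62 = (1/63) · C(124, 62) = 1520803477811874490019821888415218656/63 = 24139737743045626825711458546273312.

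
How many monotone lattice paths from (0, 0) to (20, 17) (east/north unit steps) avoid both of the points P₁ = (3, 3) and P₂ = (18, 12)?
Number of paths = 9334512165

Inclusion–exclusion. Total paths: C(37, 20) = 15905368710. Through P₁: C(6, 3)·C(31, 17) = 5303650500. Through P₂: C(30, 18)·C(7, 2) = 1816357725. Since P₁ is strictly southwest of P₂, a monotone path through both must visit P₁ then P₂; paths through both = C(6, 3)·C(24, 15)·C(7, 2) = 549151680. Avoid both = 15905368710 − 5303650500 − 1816357725 + 549151680 = 9334512165.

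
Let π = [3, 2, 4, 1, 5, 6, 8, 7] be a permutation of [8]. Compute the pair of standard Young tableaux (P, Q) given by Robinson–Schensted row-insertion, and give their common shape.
P = [1, 4, 5, 6, 7] / [2, 8] / [3];  Q = [1, 3, 5, 6, 7] / [2, 8] / [4];  common shape = (5, 2, 1)

Row-insert the values π_1, π_2, … into P one at a time, bumping the leftmost entry strictly greater than the inserted value down to the next row. The recording tableau Q records, in position (i, j), the step at which that cell was added to P.
  Insert 3 (step 1): P = [3];  Q = [1]
  Insert 2 (step 2): P = [2] / [3];  Q = [1] / [2]
  Insert 4 (step 3): P = [2, 4] / [3];  Q = [1, 3] / [2]
  Insert 1 (step 4): P = [1, 4] / [2] / [3];  Q = [1, 3] / [2] / [4]
  Insert 5 (step 5): P = [1, 4, 5] / [2] / [3];  Q = [1, 3, 5] / [2] / [4]
  Insert 6 (step 6): P = [1, 4, 5, 6] / [2] / [3];  Q = [1, 3, 5, 6] / [2] / [4]
  Insert 8 (step 7): P = [1, 4, 5, 6, 8] / [2] / [3];  Q = [1, 3, 5, 6, 7] / [2] / [4]
  Insert 7 (step 8): P = [1, 4, 5, 6, 7] / [2, 8] / [3];  Q = [1, 3, 5, 6, 7] / [2, 8] / [4]
Final shape: (5, 2, 1).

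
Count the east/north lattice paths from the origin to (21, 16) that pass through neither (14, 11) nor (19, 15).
Number of paths = 5462508510

Inclusion–exclusion. Total paths: C(37, 21) = 12875774670. Through P₁: C(25, 14)·C(12, 7) = 3530260800. Through P₂: C(34, 19)·C(3, 2) = 5567902560. Since P₁ is strictly southwest of P₂, a monotone path through both must visit P₁ then P₂; paths through both = C(25, 14)·C(9, 5)·C(3, 2) = 1684897200. Avoid both = 12875774670 − 3530260800 − 5567902560 + 1684897200 = 5462508510.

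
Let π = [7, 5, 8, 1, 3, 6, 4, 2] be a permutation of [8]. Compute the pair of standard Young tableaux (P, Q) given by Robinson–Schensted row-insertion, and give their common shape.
P = [1, 2, 4] / [3, 6] / [5, 8] / [7];  Q = [1, 3, 6] / [2, 5] / [4, 7] / [8];  common shape = (3, 2, 2, 1)

Row-insert the values π_1, π_2, … into P one at a time, bumping the leftmost entry strictly greater than the inserted value down to the next row. The recording tableau Q records, in position (i, j), the step at which that cell was added to P.
  Insert 7 (step 1): P = [7];  Q = [1]
  Insert 5 (step 2): P = [5] / [7];  Q = [1] / [2]
  Insert 8 (step 3): P = [5, 8] / [7];  Q = [1, 3] / [2]
  Insert 1 (step 4): P = [1, 8] / [5] / [7];  Q = [1, 3] / [2] / [4]
  Insert 3 (step 5): P = [1, 3] / [5, 8] / [7];  Q = [1, 3] / [2, 5] / [4]
  Insert 6 (step 6): P = [1, 3, 6] / [5, 8] / [7];  Q = [1, 3, 6] / [2, 5] / [4]
  Insert 4 (step 7): P = [1, 3, 4] / [5, 6] / [7, 8];  Q = [1, 3, 6] / [2, 5] / [4, 7]
  Insert 2 (step 8): P = [1, 2, 4] / [3, 6] / [5, 8] / [7];  Q = [1, 3, 6] / [2, 5] / [4, 7] / [8]
Final shape: (3, 2, 2, 1).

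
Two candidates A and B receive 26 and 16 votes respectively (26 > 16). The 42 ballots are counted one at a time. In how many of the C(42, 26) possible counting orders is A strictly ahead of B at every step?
Strict-lead orderings = 39645171810

Total orderings of the 42 votes with 26 for A: C(42, 26) = 166509721602. By the Bertrand ballot formula (Cycle Lemma / reflection principle), the number of orderings in which A is strictly ahead of B throughout is (p − q)/(p + q) · C(p + q, p) = (26 − 16)/(26 + 16) · 166509721602 = 39645171810.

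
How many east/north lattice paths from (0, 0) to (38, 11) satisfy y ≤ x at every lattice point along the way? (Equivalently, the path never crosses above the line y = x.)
Number of paths = 20918093728

By the reflection principle (André's argument), the number of monotone paths to (38, 11) with n ≤ m that never go above y = x is C(49, 38) − C(49, 39) = 29135916264 − 8217822536 = 20918093728.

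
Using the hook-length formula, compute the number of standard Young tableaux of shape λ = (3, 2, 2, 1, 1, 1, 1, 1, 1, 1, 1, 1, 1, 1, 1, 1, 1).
# SYT of shape (3, 2, 2, 1, 1, 1, 1, 1, 1, 1, 1, 1, 1, 1, 1, 1, 1) = 14175

Hook-length formula: f^λ = n! / Π hook(c), product over all cells c of the Young diagram. For λ = (3, 2, 2, 1, 1, 1, 1, 1, 1, 1, 1, 1, 1, 1, 1, 1, 1), n = 21 boxes. Hook lengths by row (left-to-right, top-to-bottom): [19, 4, 1]; [17, 2]; [16, 1]; [14]; [13]; [12]; [11]; [10]; [9]; [8]; [7]; [6]; [5]; [4]; [3]; [2]; [1]. Product of hooks = 3604299271372800. So f^λ = 21! / 3604299271372800 = 51090942171709440000 / 3604299271372800 = 14175.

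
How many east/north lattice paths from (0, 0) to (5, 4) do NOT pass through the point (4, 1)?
Number of paths = 106

Total paths from (0, 0) to (5, 4): C(9, 5) = 126. Paths through (4, 1): (paths (0, 0) → (4, 1)) × (paths (4, 1) → (5, 4)) = C(5, 4) · C(4, 1) = 5 · 4 = 20. Avoidance count = 126 − 20 = 106.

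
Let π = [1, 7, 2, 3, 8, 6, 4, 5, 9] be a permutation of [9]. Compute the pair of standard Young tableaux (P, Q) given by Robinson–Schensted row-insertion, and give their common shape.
P = [1, 2, 3, 4, 5, 9] / [6, 8] / [7];  Q = [1, 2, 4, 5, 8, 9] / [3, 6] / [7];  common shape = (6, 2, 1)

Row-insert the values π_1, π_2, … into P one at a time, bumping the leftmost entry strictly greater than the inserted value down to the next row. The recording tableau Q records, in position (i, j), the step at which that cell was added to P.
  Insert 1 (step 1): P = [1];  Q = [1]
  Insert 7 (step 2): P = [1, 7];  Q = [1, 2]
  Insert 2 (step 3): P = [1, 2] / [7];  Q = [1, 2] / [3]
  Insert 3 (step 4): P = [1, 2, 3] / [7];  Q = [1, 2, 4] / [3]
  Insert 8 (step 5): P = [1, 2, 3, 8] / [7];  Q = [1, 2, 4, 5] / [3]
  Insert 6 (step 6): P = [1, 2, 3, 6] / [7, 8];  Q = [1, 2, 4, 5] / [3, 6]
  Insert 4 (step 7): P = [1, 2, 3, 4] / [6, 8] / [7];  Q = [1, 2, 4, 5] / [3, 6] / [7]
  Insert 5 (step 8): P = [1, 2, 3, 4, 5] / [6, 8] / [7];  Q = [1, 2, 4, 5, 8] / [3, 6] / [7]
  Insert 9 (step 9): P = [1, 2, 3, 4, 5, 9] / [6, 8] / [7];  Q = [1, 2, 4, 5, 8, 9] / [3, 6] / [7]
Final shape: (6, 2, 1).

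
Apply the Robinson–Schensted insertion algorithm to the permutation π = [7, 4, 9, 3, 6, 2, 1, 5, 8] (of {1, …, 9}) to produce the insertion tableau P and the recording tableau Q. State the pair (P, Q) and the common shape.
P = [1, 5, 8] / [2, 6] / [3, 9] / [4] / [7];  Q = [1, 3, 9] / [2, 5] / [4, 8] / [6] / [7];  common shape = (3, 2, 2, 1, 1)

Row-insert the values π_1, π_2, … into P one at a time, bumping the leftmost entry strictly greater than the inserted value down to the next row. The recording tableau Q records, in position (i, j), the step at which that cell was added to P.
  Insert 7 (step 1): P = [7];  Q = [1]
  Insert 4 (step 2): P = [4] / [7];  Q = [1] / [2]
  Insert 9 (step 3): P = [4, 9] / [7];  Q = [1, 3] / [2]
  Insert 3 (step 4): P = [3, 9] / [4] / [7];  Q = [1, 3] / [2] / [4]
  Insert 6 (step 5): P = [3, 6] / [4, 9] / [7];  Q = [1, 3] / [2, 5] / [4]
  Insert 2 (step 6): P = [2, 6] / [3, 9] / [4] / [7];  Q = [1, 3] / [2, 5] / [4] / [6]
  Insert 1 (step 7): P = [1, 6] / [2, 9] / [3] / [4] / [7];  Q = [1, 3] / [2, 5] / [4] / [6] / [7]
  Insert 5 (step 8): P = [1, 5] / [2, 6] / [3, 9] / [4] / [7];  Q = [1, 3] / [2, 5] / [4, 8] / [6] / [7]
  Insert 8 (step 9): P = [1, 5, 8] / [2, 6] / [3, 9] / [4] / [7];  Q = [1, 3, 9] / [2, 5] / [4, 8] / [6] / [7]
Final shape: (3, 2, 2, 1, 1).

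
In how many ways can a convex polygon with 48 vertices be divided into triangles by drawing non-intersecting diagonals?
C_46 = 8740328711533173390046320

These polygon triangulations are counted by the Catalan number C_n = (1/(n + 1)) · C(2n, n). For n = 46: C_46 = (1/47) · C(92, 46) = 410795449442059149332177040/47 = 8740328711533173390046320.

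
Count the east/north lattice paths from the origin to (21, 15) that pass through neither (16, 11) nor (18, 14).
Number of paths = 2560901190

Inclusion–exclusion. Total paths: C(36, 21) = 5567902560. Through P₁: C(27, 16)·C(9, 5) = 1642774770. Through P₂: C(32, 18)·C(4, 3) = 1885742400. Since P₁ is strictly southwest of P₂, a monotone path through both must visit P₁ then P₂; paths through both = C(27, 16)·C(5, 2)·C(4, 3) = 521515800. Avoid both = 5567902560 − 1642774770 − 1885742400 + 521515800 = 2560901190.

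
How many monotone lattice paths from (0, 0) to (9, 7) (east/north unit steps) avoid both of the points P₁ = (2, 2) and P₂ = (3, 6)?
Number of paths = 6310

Inclusion–exclusion. Total paths: C(16, 9) = 11440. Through P₁: C(4, 2)·C(12, 7) = 4752. Through P₂: C(9, 3)·C(7, 6) = 588. Since P₁ is strictly southwest of P₂, a monotone path through both must visit P₁ then P₂; paths through both = C(4, 2)·C(5, 1)·C(7, 6) = 210. Avoid both = 11440 − 4752 − 588 + 210 = 6310.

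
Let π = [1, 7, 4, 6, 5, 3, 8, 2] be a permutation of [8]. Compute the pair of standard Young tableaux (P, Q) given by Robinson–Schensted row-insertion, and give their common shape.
P = [1, 2, 5, 8] / [3] / [4] / [6] / [7];  Q = [1, 2, 4, 7] / [3] / [5] / [6] / [8];  common shape = (4, 1, 1, 1, 1)

Row-insert the values π_1, π_2, … into P one at a time, bumping the leftmost entry strictly greater than the inserted value down to the next row. The recording tableau Q records, in position (i, j), the step at which that cell was added to P.
  Insert 1 (step 1): P = [1];  Q = [1]
  Insert 7 (step 2): P = [1, 7];  Q = [1, 2]
  Insert 4 (step 3): P = [1, 4] / [7];  Q = [1, 2] / [3]
  Insert 6 (step 4): P = [1, 4, 6] / [7];  Q = [1, 2, 4] / [3]
  Insert 5 (step 5): P = [1, 4, 5] / [6] / [7];  Q = [1, 2, 4] / [3] / [5]
  Insert 3 (step 6): P = [1, 3, 5] / [4] / [6] / [7];  Q = [1, 2, 4] / [3] / [5] / [6]
  Insert 8 (step 7): P = [1, 3, 5, 8] / [4] / [6] / [7];  Q = [1, 2, 4, 7] / [3] / [5] / [6]
  Insert 2 (step 8): P = [1, 2, 5, 8] / [3] / [4] / [6] / [7];  Q = [1, 2, 4, 7] / [3] / [5] / [6] / [8]
Final shape: (4, 1, 1, 1, 1).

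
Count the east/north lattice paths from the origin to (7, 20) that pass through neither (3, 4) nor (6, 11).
Number of paths = 636695

Inclusion–exclusion. Total paths: C(27, 7) = 888030. Through P₁: C(7, 3)·C(20, 4) = 169575. Through P₂: C(17, 6)·C(10, 1) = 123760. Since P₁ is strictly southwest of P₂, a monotone path through both must visit P₁ then P₂; paths through both = C(7, 3)·C(10, 3)·C(10, 1) = 42000. Avoid both = 888030 − 169575 − 123760 + 42000 = 636695.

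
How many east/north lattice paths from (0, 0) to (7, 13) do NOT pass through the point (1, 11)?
Number of paths = 77184

Total paths from (0, 0) to (7, 13): C(20, 7) = 77520. Paths through (1, 11): (paths (0, 0) → (1, 11)) × (paths (1, 11) → (7, 13)) = C(12, 1) · C(8, 6) = 12 · 28 = 336. Avoidance count = 77520 − 336 = 77184.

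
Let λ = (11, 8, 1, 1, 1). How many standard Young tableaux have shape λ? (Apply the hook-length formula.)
# SYT of shape (11, 8, 1, 1, 1) = 22573824

Hook-length formula: f^λ = n! / Π hook(c), product over all cells c of the Young diagram. For λ = (11, 8, 1, 1, 1), n = 22 boxes. Hook lengths by row (left-to-right, top-to-bottom): [15, 11, 10, 9, 8, 7, 6, 5, 3, 2, 1]; [11, 7, 6, 5, 4, 3, 2, 1]; [3]; [2]; [1]. Product of hooks = 49792216320000. So f^λ = 22! / 49792216320000 = 1124000727777607680000 / 49792216320000 = 22573824.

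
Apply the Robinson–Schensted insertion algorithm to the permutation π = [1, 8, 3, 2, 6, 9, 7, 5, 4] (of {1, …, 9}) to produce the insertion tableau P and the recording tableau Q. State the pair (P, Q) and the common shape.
P = [1, 2, 4, 7] / [3, 5] / [6, 9] / [8];  Q = [1, 2, 5, 6] / [3, 7] / [4, 8] / [9];  common shape = (4, 2, 2, 1)

Row-insert the values π_1, π_2, … into P one at a time, bumping the leftmost entry strictly greater than the inserted value down to the next row. The recording tableau Q records, in position (i, j), the step at which that cell was added to P.
  Insert 1 (step 1): P = [1];  Q = [1]
  Insert 8 (step 2): P = [1, 8];  Q = [1, 2]
  Insert 3 (step 3): P = [1, 3] / [8];  Q = [1, 2] / [3]
  Insert 2 (step 4): P = [1, 2] / [3] / [8];  Q = [1, 2] / [3] / [4]
  Insert 6 (step 5): P = [1, 2, 6] / [3] / [8];  Q = [1, 2, 5] / [3] / [4]
  Insert 9 (step 6): P = [1, 2, 6, 9] / [3] / [8];  Q = [1, 2, 5, 6] / [3] / [4]
  Insert 7 (step 7): P = [1, 2, 6, 7] / [3, 9] / [8];  Q = [1, 2, 5, 6] / [3, 7] / [4]
  Insert 5 (step 8): P = [1, 2, 5, 7] / [3, 6] / [8, 9];  Q = [1, 2, 5, 6] / [3, 7] / [4, 8]
  Insert 4 (step 9): P = [1, 2, 4, 7] / [3, 5] / [6, 9] / [8];  Q = [1, 2, 5, 6] / [3, 7] / [4, 8] / [9]
Final shape: (4, 2, 2, 1).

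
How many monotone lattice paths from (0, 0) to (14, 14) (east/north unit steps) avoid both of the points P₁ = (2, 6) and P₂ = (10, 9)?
Number of paths = 25531932

Inclusion–exclusion. Total paths: C(28, 14) = 40116600. Through P₁: C(8, 2)·C(20, 12) = 3527160. Through P₂: C(19, 10)·C(9, 4) = 11639628. Since P₁ is strictly southwest of P₂, a monotone path through both must visit P₁ then P₂; paths through both = C(8, 2)·C(11, 8)·C(9, 4) = 582120. Avoid both = 40116600 − 3527160 − 11639628 + 582120 = 25531932.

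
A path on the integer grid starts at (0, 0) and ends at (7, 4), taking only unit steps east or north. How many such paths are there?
Number of paths = 330

A monotone lattice path from (0, 0) to (7, 4) consists of 7 east steps and 4 north steps in some order, so it is determined by which 7 of the 11 steps are east. The count is C(11, 7) = 330.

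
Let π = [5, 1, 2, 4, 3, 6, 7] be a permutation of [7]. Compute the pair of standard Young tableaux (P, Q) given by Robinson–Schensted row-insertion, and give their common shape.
P = [1, 2, 3, 6, 7] / [4] / [5];  Q = [1, 3, 4, 6, 7] / [2] / [5];  common shape = (5, 1, 1)

Row-insert the values π_1, π_2, … into P one at a time, bumping the leftmost entry strictly greater than the inserted value down to the next row. The recording tableau Q records, in position (i, j), the step at which that cell was added to P.
  Insert 5 (step 1): P = [5];  Q = [1]
  Insert 1 (step 2): P = [1] / [5];  Q = [1] / [2]
  Insert 2 (step 3): P = [1, 2] / [5];  Q = [1, 3] / [2]
  Insert 4 (step 4): P = [1, 2, 4] / [5];  Q = [1, 3, 4] / [2]
  Insert 3 (step 5): P = [1, 2, 3] / [4] / [5];  Q = [1, 3, 4] / [2] / [5]
  Insert 6 (step 6): P = [1, 2, 3, 6] / [4] / [5];  Q = [1, 3, 4, 6] / [2] / [5]
  Insert 7 (step 7): P = [1, 2, 3, 6, 7] / [4] / [5];  Q = [1, 3, 4, 6, 7] / [2] / [5]
Final shape: (5, 1, 1).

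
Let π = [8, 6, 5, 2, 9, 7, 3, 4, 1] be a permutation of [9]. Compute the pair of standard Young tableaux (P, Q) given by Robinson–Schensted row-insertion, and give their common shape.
P = [1, 3, 4] / [2, 7] / [5, 9] / [6] / [8];  Q = [1, 5, 8] / [2, 6] / [3, 7] / [4] / [9];  common shape = (3, 2, 2, 1, 1)

Row-insert the values π_1, π_2, … into P one at a time, bumping the leftmost entry strictly greater than the inserted value down to the next row. The recording tableau Q records, in position (i, j), the step at which that cell was added to P.
  Insert 8 (step 1): P = [8];  Q = [1]
  Insert 6 (step 2): P = [6] / [8];  Q = [1] / [2]
  Insert 5 (step 3): P = [5] / [6] / [8];  Q = [1] / [2] / [3]
  Insert 2 (step 4): P = [2] / [5] / [6] / [8];  Q = [1] / [2] / [3] / [4]
  Insert 9 (step 5): P = [2, 9] / [5] / [6] / [8];  Q = [1, 5] / [2] / [3] / [4]
  Insert 7 (step 6): P = [2, 7] / [5, 9] / [6] / [8];  Q = [1, 5] / [2, 6] / [3] / [4]
  Insert 3 (step 7): P = [2, 3] / [5, 7] / [6, 9] / [8];  Q = [1, 5] / [2, 6] / [3, 7] / [4]
  Insert 4 (step 8): P = [2, 3, 4] / [5, 7] / [6, 9] / [8];  Q = [1, 5, 8] / [2, 6] / [3, 7] / [4]
  Insert 1 (step 9): P = [1, 3, 4] / [2, 7] / [5, 9] / [6] / [8];  Q = [1, 5, 8] / [2, 6] / [3, 7] / [4] / [9]
Final shape: (3, 2, 2, 1, 1).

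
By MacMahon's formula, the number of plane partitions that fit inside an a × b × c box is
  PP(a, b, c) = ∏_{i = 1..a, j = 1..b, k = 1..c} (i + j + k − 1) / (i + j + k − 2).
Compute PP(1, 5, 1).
PP(1, 5, 1) = 6

Evaluate the triple product over i = 1..1, j = 1..5, k = 1..1. The factors are (2/1) · (3/2) · (4/3) · (5/4) · (6/5). The numerators and denominators telescope so the product is an integer; carrying out the multiplication exactly gives PP(1, 5, 1) = 6.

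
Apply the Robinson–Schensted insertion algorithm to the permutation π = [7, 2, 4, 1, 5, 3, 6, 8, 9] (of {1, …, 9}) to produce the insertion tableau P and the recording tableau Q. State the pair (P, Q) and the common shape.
P = [1, 3, 5, 6, 8, 9] / [2, 4] / [7];  Q = [1, 3, 5, 7, 8, 9] / [2, 6] / [4];  common shape = (6, 2, 1)

Row-insert the values π_1, π_2, … into P one at a time, bumping the leftmost entry strictly greater than the inserted value down to the next row. The recording tableau Q records, in position (i, j), the step at which that cell was added to P.
  Insert 7 (step 1): P = [7];  Q = [1]
  Insert 2 (step 2): P = [2] / [7];  Q = [1] / [2]
  Insert 4 (step 3): P = [2, 4] / [7];  Q = [1, 3] / [2]
  Insert 1 (step 4): P = [1, 4] / [2] / [7];  Q = [1, 3] / [2] / [4]
  Insert 5 (step 5): P = [1, 4, 5] / [2] / [7];  Q = [1, 3, 5] / [2] / [4]
  Insert 3 (step 6): P = [1, 3, 5] / [2, 4] / [7];  Q = [1, 3, 5] / [2, 6] / [4]
  Insert 6 (step 7): P = [1, 3, 5, 6] / [2, 4] / [7];  Q = [1, 3, 5, 7] / [2, 6] / [4]
  Insert 8 (step 8): P = [1, 3, 5, 6, 8] / [2, 4] / [7];  Q = [1, 3, 5, 7, 8] / [2, 6] / [4]
  Insert 9 (step 9): P = [1, 3, 5, 6, 8, 9] / [2, 4] / [7];  Q = [1, 3, 5, 7, 8, 9] / [2, 6] / [4]
Final shape: (6, 2, 1).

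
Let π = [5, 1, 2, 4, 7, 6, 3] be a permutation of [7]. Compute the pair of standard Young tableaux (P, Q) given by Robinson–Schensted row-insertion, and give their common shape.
P = [1, 2, 3, 6] / [4, 7] / [5];  Q = [1, 3, 4, 5] / [2, 6] / [7];  common shape = (4, 2, 1)

Row-insert the values π_1, π_2, … into P one at a time, bumping the leftmost entry strictly greater than the inserted value down to the next row. The recording tableau Q records, in position (i, j), the step at which that cell was added to P.
  Insert 5 (step 1): P = [5];  Q = [1]
  Insert 1 (step 2): P = [1] / [5];  Q = [1] / [2]
  Insert 2 (step 3): P = [1, 2] / [5];  Q = [1, 3] / [2]
  Insert 4 (step 4): P = [1, 2, 4] / [5];  Q = [1, 3, 4] / [2]
  Insert 7 (step 5): P = [1, 2, 4, 7] / [5];  Q = [1, 3, 4, 5] / [2]
  Insert 6 (step 6): P = [1, 2, 4, 6] / [5, 7];  Q = [1, 3, 4, 5] / [2, 6]
  Insert 3 (step 7): P = [1, 2, 3, 6] / [4, 7] / [5];  Q = [1, 3, 4, 5] / [2, 6] / [7]
Final shape: (4, 2, 1).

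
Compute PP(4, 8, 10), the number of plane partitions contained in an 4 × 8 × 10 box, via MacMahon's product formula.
PP(4, 8, 10) = 1268665346776464

Evaluate the triple product over i = 1..4, j = 1..8, k = 1..10. The factors are (2/1) · (3/2) · (4/3) · (5/4) · (6/5) · (7/6) · (8/7) · (9/8) · … (320 factors total). The numerators and denominators telescope so the product is an integer; carrying out the multiplication exactly gives PP(4, 8, 10) = 1268665346776464.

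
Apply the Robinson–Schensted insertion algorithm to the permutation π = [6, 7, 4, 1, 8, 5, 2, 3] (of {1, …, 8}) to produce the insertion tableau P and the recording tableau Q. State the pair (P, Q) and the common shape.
P = [1, 2, 3] / [4, 5, 8] / [6, 7];  Q = [1, 2, 5] / [3, 6, 8] / [4, 7];  common shape = (3, 3, 2)

Row-insert the values π_1, π_2, … into P one at a time, bumping the leftmost entry strictly greater than the inserted value down to the next row. The recording tableau Q records, in position (i, j), the step at which that cell was added to P.
  Insert 6 (step 1): P = [6];  Q = [1]
  Insert 7 (step 2): P = [6, 7];  Q = [1, 2]
  Insert 4 (step 3): P = [4, 7] / [6];  Q = [1, 2] / [3]
  Insert 1 (step 4): P = [1, 7] / [4] / [6];  Q = [1, 2] / [3] / [4]
  Insert 8 (step 5): P = [1, 7, 8] / [4] / [6];  Q = [1, 2, 5] / [3] / [4]
  Insert 5 (step 6): P = [1, 5, 8] / [4, 7] / [6];  Q = [1, 2, 5] / [3, 6] / [4]
  Insert 2 (step 7): P = [1, 2, 8] / [4, 5] / [6, 7];  Q = [1, 2, 5] / [3, 6] / [4, 7]
  Insert 3 (step 8): P = [1, 2, 3] / [4, 5, 8] / [6, 7];  Q = [1, 2, 5] / [3, 6, 8] / [4, 7]
Final shape: (3, 3, 2).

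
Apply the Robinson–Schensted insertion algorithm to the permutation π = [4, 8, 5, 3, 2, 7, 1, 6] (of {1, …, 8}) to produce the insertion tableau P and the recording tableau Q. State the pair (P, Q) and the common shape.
P = [1, 5, 6] / [2, 7] / [3] / [4] / [8];  Q = [1, 2, 6] / [3, 8] / [4] / [5] / [7];  common shape = (3, 2, 1, 1, 1)

Row-insert the values π_1, π_2, … into P one at a time, bumping the leftmost entry strictly greater than the inserted value down to the next row. The recording tableau Q records, in position (i, j), the step at which that cell was added to P.
  Insert 4 (step 1): P = [4];  Q = [1]
  Insert 8 (step 2): P = [4, 8];  Q = [1, 2]
  Insert 5 (step 3): P = [4, 5] / [8];  Q = [1, 2] / [3]
  Insert 3 (step 4): P = [3, 5] / [4] / [8];  Q = [1, 2] / [3] / [4]
  Insert 2 (step 5): P = [2, 5] / [3] / [4] / [8];  Q = [1, 2] / [3] / [4] / [5]
  Insert 7 (step 6): P = [2, 5, 7] / [3] / [4] / [8];  Q = [1, 2, 6] / [3] / [4] / [5]
  Insert 1 (step 7): P = [1, 5, 7] / [2] / [3] / [4] / [8];  Q = [1, 2, 6] / [3] / [4] / [5] / [7]
  Insert 6 (step 8): P = [1, 5, 6] / [2, 7] / [3] / [4] / [8];  Q = [1, 2, 6] / [3, 8] / [4] / [5] / [7]
Final shape: (3, 2, 1, 1, 1).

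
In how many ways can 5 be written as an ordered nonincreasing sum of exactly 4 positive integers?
p(5, 4 parts) = 1

Partitions of n into exactly k parts ↔ partitions of n − k into at most k parts (subtract 1 from each part). For n = 5, k = 4, the partitions are: 2+1+1+1. Count = 1.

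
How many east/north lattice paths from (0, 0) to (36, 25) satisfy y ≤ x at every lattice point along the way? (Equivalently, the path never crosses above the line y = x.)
Number of paths = 28530105553459692

By the reflection principle (André's argument), the number of monotone paths to (36, 25) with n ≤ m that never go above y = x is C(61, 36) − C(61, 37) = 87967825456500717 − 59437719903041025 = 28530105553459692.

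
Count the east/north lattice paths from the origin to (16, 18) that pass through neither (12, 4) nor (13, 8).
Number of paths = 2142796690

Inclusion–exclusion. Total paths: C(34, 16) = 2203961430. Through P₁: C(16, 12)·C(18, 4) = 5569200. Through P₂: C(21, 13)·C(13, 3) = 58198140. Since P₁ is strictly southwest of P₂, a monotone path through both must visit P₁ then P₂; paths through both = C(16, 12)·C(5, 1)·C(13, 3) = 2602600. Avoid both = 2203961430 − 5569200 − 58198140 + 2602600 = 2142796690.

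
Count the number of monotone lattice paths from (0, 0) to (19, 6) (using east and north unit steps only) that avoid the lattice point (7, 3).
Number of paths = 122500

Total paths from (0, 0) to (19, 6): C(25, 19) = 177100. Paths through (7, 3): (paths (0, 0) → (7, 3)) × (paths (7, 3) → (19, 6)) = C(10, 7) · C(15, 12) = 120 · 455 = 54600. Avoidance count = 177100 − 54600 = 122500.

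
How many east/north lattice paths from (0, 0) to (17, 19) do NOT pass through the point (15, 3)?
Number of paths = 8597371752

Total paths from (0, 0) to (17, 19): C(36, 17) = 8597496600. Paths through (15, 3): (paths (0, 0) → (15, 3)) × (paths (15, 3) → (17, 19)) = C(18, 15) · C(18, 2) = 816 · 153 = 124848. Avoidance count = 8597496600 − 124848 = 8597371752.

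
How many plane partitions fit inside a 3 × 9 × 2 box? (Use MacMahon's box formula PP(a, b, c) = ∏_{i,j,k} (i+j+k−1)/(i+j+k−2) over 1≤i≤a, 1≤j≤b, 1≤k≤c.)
PP(3, 9, 2) = 15730

Evaluate the triple product over i = 1..3, j = 1..9, k = 1..2. The factors are (2/1) · (3/2) · (3/2) · (4/3) · (4/3) · (5/4) · (5/4) · (6/5) · … (54 factors total). The numerators and denominators telescope so the product is an integer; carrying out the multiplication exactly gives PP(3, 9, 2) = 15730.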